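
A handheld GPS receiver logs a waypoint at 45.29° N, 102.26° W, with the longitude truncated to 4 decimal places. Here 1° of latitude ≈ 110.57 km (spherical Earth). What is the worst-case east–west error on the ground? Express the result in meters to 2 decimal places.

Truncating at 4 decimal places can drop up to a full unit in the last place, so the longitude may be off by as much as 0.0001°.
At latitude 45.29° a degree of longitude spans 110570 m × cos 45.29° = 110570 × 0.7035 ≈ 77788.1 m.
So at most 0.0001° × 77788.1 ≈ 7.77881 m east–west.

7.78 meters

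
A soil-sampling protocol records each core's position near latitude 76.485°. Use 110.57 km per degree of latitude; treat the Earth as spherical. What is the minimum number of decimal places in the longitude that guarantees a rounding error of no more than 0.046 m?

6

At 76.485° one degree of longitude covers 110570 × cos 76.485° ≈ 110570 × 0.2337 ≈ 25840.2 m.
Rounding to N decimal places gives at most 0.5 × 10⁻ᴺ degrees of error, i.e. 0.5 × 10⁻ᴺ × 25840.2 m.
Need 0.5 × 25840.2 × 10⁻ᴺ ≤ 0.046 → 10⁻ᴺ ≤ 3.560e-06, so N ≥ 5.45.
So 6 decimal places suffice (0.0129 m); 5 would allow up to 0.129 m.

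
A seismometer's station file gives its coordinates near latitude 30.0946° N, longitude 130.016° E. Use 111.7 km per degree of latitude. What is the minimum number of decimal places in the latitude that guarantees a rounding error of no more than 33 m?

4 decimal places

One degree of latitude covers 111700 m.
Rounding to N decimal places gives at most 0.5 × 10⁻ᴺ degrees of error, i.e. 0.5 × 10⁻ᴺ × 111700 m.
Setting 55850 × 10⁻ᴺ ≤ 33 gives 10ᴺ ≥ 1692, i.e. N ≥ 3.23.
N = 3 would give 55.9 m (too coarse); N = 4 gives 5.58 m ≤ 33 m.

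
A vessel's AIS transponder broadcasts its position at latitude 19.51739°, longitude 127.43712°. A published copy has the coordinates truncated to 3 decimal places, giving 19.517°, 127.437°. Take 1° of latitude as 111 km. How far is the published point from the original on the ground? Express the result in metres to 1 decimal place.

Δlat = 19.51739 − 19.517 = +0.00039°; Δlon = 127.43712 − 127.437 = +0.00012°.
North–south shift: 0.00039 × 111000 = 43.29 m.
E–W at 19.517°: 0.00012° × 111000 × cos 19.517° = 0.00012 × 111000 × 0.9425 ≈ 12.5547 m.
Combined displacement = (43.29² + 12.5547²)^½ ≈ 45.0738 m.

45.1 metres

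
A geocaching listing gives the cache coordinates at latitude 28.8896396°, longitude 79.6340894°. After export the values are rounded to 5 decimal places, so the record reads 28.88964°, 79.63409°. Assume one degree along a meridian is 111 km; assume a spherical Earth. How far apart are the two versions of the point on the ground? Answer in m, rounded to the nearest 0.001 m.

The latitude changed by -0.0000004° and the longitude by -0.0000006°.
North–south shift: -0.0000004 × 111000 = -0.0444 m.
East–west at this latitude: -0.0000006° × 111000 × cos 28.8896° ≈ -0.0000006 × 97186.3 = -0.0583118 m.
Hypotenuse of the two orthogonal shifts: √(0.0444² + 0.0583118²) = 0.0732913 m.

0.073 m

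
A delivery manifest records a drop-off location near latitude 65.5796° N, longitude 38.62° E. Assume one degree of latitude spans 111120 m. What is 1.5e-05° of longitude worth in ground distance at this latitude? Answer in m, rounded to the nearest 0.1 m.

One degree of longitude here spans 111120 × cos 65.5796° = 111120 × 0.4134 ≈ 45940.2 m; 1.5e-05° of that is 0.689103 m.

0.7 m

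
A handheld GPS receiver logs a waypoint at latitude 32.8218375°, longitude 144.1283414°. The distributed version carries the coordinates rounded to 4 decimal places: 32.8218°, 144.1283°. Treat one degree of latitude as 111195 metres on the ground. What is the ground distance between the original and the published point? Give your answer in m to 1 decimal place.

5.7 m

The latitude changed by +0.0000375° and the longitude by +0.0000414°.
N–S: 0.0000375° × 111195 m/° = 4.16981 m.
E–W at 32.8218°: 0.0000414° × 111195 × cos 32.8218° = 0.0000414 × 111195 × 0.8404 ≈ 3.86858 m.
Hypotenuse of the two orthogonal shifts: √(4.16981² + 3.86858²) = 5.68799 m.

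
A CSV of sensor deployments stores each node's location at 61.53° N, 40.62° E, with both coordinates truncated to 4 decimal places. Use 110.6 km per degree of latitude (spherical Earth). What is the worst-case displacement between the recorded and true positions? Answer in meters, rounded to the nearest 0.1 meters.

12.3 meters

Truncating at 4 decimal places can drop up to a full unit in the last place, so each coordinate may be off by as much as 0.0001°.
Latitude error → 0.0001 × 110600 = 11.06 m along the meridian.
E–W at 61.53°: 0.0001° × 110600 × cos 61.53° = 0.0001 × 110600 × 0.4767 ≈ 5.27229 m.
Worst case both components are at the extreme and orthogonal: √(11.06² + 5.27229²) ≈ 12.2524 m.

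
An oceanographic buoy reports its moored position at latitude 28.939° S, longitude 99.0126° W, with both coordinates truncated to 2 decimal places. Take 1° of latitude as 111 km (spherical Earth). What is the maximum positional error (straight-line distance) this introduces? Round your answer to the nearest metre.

1475 metres

Truncating at 2 decimal places can drop up to a full unit in the last place, so each coordinate may be off by as much as 0.01°.
Latitude error → 0.01 × 111000 = 1110 m along the meridian.
Longitude error → 0.01 × 111000 × cos 28.939° = 0.01 × 111000 × 0.8751 ≈ 971.4 m.
Worst case both components are at the extreme and orthogonal: √(1110² + 971.4²) ≈ 1475.03 m.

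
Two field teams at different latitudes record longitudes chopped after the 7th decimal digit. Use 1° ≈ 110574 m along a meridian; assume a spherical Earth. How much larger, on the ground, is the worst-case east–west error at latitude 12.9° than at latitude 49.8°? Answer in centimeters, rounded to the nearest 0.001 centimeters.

Truncating at 7 decimal places can drop up to a full unit in the last place, so the longitude may be off by as much as 1e-07°.
At 12.9°: 1e-07° × 110574 × cos 12.9° = 1e-07 × 110574 × 0.9748 ≈ 0.010778 m.
Error at 49.8° = 1e-07° × 110574 × cos 49.8° ≈ 0.011057 × 0.6455 = 0.0071371 m.
So the lower-latitude error exceeds the higher by 0.010778 − 0.0071371 = 0.0036412 m.
That is 0.00364124 m = 0.36412 cm.

0.364 centimeters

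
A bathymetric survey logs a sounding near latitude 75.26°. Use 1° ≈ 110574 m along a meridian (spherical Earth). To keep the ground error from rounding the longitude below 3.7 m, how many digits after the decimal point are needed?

4 decimal places

At 75.26° one degree of longitude covers 110574 × cos 75.26° ≈ 110574 × 0.2544 ≈ 28133.7 m.
N decimal places → at most half a unit in the last place, 0.5 × 10⁻ᴺ° = 28133.7/2 × 10⁻ᴺ m.
Setting 14066.8 × 10⁻ᴺ ≤ 3.7 gives 10ᴺ ≥ 3802, i.e. N ≥ 3.58.
N = 3 would give 14.1 m (too coarse); N = 4 gives 1.41 m ≤ 3.7 m.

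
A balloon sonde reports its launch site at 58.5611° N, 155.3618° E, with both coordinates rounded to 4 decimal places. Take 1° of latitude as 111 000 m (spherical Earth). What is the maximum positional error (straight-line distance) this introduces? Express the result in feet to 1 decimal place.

20.5 feet

Rounding to 4 decimal places leaves each coordinate within ±5e-05° of the true value.
North–south component: 5e-05° × 111000 = 5.55 m.
Longitude error → 5e-05 × 111000 × cos 58.5611° = 5e-05 × 111000 × 0.5216 ≈ 2.89482 m.
Worst case both components are at the extreme and orthogonal: √(5.55² + 2.89482²) ≈ 6.25959 m.
In feet: 6.25959 m ÷ 0.3048 ≈ 20.537 ft.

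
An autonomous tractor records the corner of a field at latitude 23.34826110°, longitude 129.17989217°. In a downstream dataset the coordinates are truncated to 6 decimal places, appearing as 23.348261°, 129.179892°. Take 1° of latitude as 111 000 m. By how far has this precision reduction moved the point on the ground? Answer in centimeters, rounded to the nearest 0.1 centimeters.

2.1 centimeters

Δlat = 23.34826110 − 23.348261 = +0.00000010°; Δlon = 129.17989217 − 129.179892 = +0.00000017°.
N–S: 0.00000010° × 111000 m/° = 0.0111 m.
E–W at 23.3483°: 0.00000017° × 111000 × cos 23.3483° = 0.00000017 × 111000 × 0.9181 ≈ 0.0173248 m.
Distance: √(0.0111² + 0.0173248²) ≈ 0.0205757 m.
That is 0.0205757 m = 2.0576 cm.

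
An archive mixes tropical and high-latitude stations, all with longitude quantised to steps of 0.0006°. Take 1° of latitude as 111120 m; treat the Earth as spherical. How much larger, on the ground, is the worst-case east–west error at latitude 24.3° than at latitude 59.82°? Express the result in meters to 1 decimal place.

13.6 meters

With a 0.0006° grid the true value lies within half a step, ±0.0006°/2 = ±0.0003°, of the stored one.
Error at 24.3° = 0.0003° × 111120 × cos 24.3° ≈ 33.336 × 0.9114 = 30.383 m.
Error at 59.82° = 0.0003° × 111120 × cos 59.82° ≈ 33.336 × 0.5027 = 16.759 m.
So the lower-latitude error exceeds the higher by 30.383 − 16.759 = 13.624 m.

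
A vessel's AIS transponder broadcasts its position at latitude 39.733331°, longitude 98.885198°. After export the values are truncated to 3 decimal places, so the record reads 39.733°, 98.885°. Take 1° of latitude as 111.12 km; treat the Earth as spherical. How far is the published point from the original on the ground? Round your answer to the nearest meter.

The latitude changed by +0.000331° and the longitude by +0.000198°.
North–south shift: 0.000331 × 111120 = 36.7807 m.
East–west at this latitude: 0.000198° × 111120 × cos 39.733° ≈ 0.000198 × 85454.8 = 16.92 m.
Hypotenuse of the two orthogonal shifts: √(36.7807² + 16.92²) = 40.4859 m.

40 meters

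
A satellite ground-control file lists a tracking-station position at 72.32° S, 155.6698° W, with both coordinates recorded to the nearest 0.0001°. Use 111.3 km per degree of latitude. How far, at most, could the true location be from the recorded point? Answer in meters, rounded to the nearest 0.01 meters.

Rounding to 4 decimal places leaves each coordinate within ±5e-05° of the true value.
N–S: 5e-05° × 111300 m/° = 5.565 m.
East–west component at 72.32°: 5e-05° × 111300 × cos 72.32° ≈ 5e-05 × 33801.9 ≈ 1.69009 m.
Worst case both components are at the extreme and orthogonal: √(5.565² + 1.69009²) ≈ 5.81598 m.

5.82 meters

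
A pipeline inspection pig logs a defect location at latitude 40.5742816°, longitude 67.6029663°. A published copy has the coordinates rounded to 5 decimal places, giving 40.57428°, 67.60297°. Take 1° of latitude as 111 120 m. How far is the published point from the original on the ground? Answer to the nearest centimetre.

36 centimetres

The latitude changed by +0.0000016° and the longitude by -0.0000037°.
N–S: 0.0000016° × 111120 m/° = 0.177792 m.
East–west at this latitude: -0.0000037° × 111120 × cos 40.5743° ≈ -0.0000037 × 84402.7 = -0.31229 m.
Hypotenuse of the two orthogonal shifts: √(0.177792² + 0.31229²) = 0.359354 m.
That is 0.359354 m = 35.935 cm.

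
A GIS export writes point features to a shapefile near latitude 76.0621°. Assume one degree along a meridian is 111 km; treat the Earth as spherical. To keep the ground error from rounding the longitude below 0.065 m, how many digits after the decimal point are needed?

6

At 76.0621° one degree of longitude covers 111000 × cos 76.0621° ≈ 111000 × 0.2409 ≈ 26736.6 m.
With N decimal places the half-ulp bound is 0.5·10⁻ᴺ°, or 0.5·10⁻ᴺ × 26736.6 m on the ground.
Setting 13368.3 × 10⁻ᴺ ≤ 0.065 gives 10ᴺ ≥ 2.057e+05, i.e. N ≥ 5.31.
At 5 places the error can reach 0.134 m, but 6 places keeps it to 0.0134 m.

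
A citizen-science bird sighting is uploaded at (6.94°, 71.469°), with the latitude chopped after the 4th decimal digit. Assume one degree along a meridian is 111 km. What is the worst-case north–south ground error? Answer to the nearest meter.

Truncating at 4 decimal places can drop up to a full unit in the last place, so the latitude may be off by as much as 0.0001°.
North–south distance: 0.0001° × 111000 m/° = 11.1 m.

11 meters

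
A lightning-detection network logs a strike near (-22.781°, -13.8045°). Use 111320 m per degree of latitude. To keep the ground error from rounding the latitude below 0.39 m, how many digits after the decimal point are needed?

6

One degree of latitude covers 111320 m.
N decimal places → at most half a unit in the last place, 0.5 × 10⁻ᴺ° = 111320/2 × 10⁻ᴺ m.
Need 0.5 × 111320 × 10⁻ᴺ ≤ 0.39 → 10⁻ᴺ ≤ 7.007e-06, so N ≥ 5.15.
N = 5 would give 0.557 m (too coarse); N = 6 gives 0.0557 m ≤ 0.39 m.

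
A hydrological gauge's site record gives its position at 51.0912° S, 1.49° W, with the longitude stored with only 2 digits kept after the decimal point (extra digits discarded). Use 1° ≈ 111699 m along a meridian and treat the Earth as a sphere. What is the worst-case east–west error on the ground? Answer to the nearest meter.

702 meters

Truncating at 2 decimal places can drop up to a full unit in the last place, so the longitude may be off by as much as 0.01°.
At latitude 51.0912° a degree of longitude spans 111699 m × cos 51.0912° = 111699 × 0.6281 ≈ 70156.2 m.
East–west error: 0.01° × 70156.2 m/° ≈ 701.562 m.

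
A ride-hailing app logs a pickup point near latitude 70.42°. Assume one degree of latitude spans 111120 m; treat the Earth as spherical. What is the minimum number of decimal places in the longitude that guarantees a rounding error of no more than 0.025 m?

6

At 70.42° one degree of longitude covers 111120 × cos 70.42° ≈ 111120 × 0.3351 ≈ 37238.8 m.
With N decimal places the half-ulp bound is 0.5·10⁻ᴺ°, or 0.5·10⁻ᴺ × 37238.8 m on the ground.
Setting 18619.4 × 10⁻ᴺ ≤ 0.025 gives 10ᴺ ≥ 7.448e+05, i.e. N ≥ 5.87.
N = 5 would give 0.186 m (too coarse); N = 6 gives 0.0186 m ≤ 0.025 m.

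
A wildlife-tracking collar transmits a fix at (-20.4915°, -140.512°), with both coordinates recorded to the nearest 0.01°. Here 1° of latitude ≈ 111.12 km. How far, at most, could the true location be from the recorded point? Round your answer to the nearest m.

761 m

Rounding to 2 decimal places leaves each coordinate within ±0.005° of the true value.
North–south component: 0.005° × 111120 = 555.6 m.
Longitude error → 0.005 × 111120 × cos 20.4915° = 0.005 × 111120 × 0.9367 ≈ 520.444 m.
Worst case both components are at the extreme and orthogonal: √(555.6² + 520.444²) ≈ 761.284 m.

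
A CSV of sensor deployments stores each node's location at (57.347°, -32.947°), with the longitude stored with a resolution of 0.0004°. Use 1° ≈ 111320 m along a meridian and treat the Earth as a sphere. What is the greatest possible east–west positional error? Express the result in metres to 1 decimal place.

With a 0.0004° grid the true value lies within half a step, ±0.0004°/2 = ±0.0002°, of the stored one.
One degree of longitude at 57.347° is 111320 × cos 57.347° ≈ 111320 × 0.5395 = 60062.7 m.
East–west error: 0.0002° × 60062.7 m/° ≈ 12.0125 m.

12.0 metres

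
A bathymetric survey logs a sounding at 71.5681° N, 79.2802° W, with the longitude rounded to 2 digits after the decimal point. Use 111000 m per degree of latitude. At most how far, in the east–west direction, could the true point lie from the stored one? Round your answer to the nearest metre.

175 metres

Rounding to 2 decimal places leaves the longitude within ±0.005° of the true value.
Parallels shrink by cos φ, so at 71.5681° a degree of longitude is 111000 × 0.3162 ≈ 35095.7 m.
Maximum E–W displacement: 0.005 × 35095.7 = 175.478 m.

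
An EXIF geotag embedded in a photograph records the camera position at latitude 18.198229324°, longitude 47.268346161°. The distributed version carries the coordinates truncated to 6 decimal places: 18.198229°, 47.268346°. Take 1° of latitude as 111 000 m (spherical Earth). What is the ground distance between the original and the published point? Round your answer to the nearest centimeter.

The latitude changed by +0.000000324° and the longitude by +0.000000161°.
North–south shift: 0.000000324 × 111000 = 0.035964 m.
E–W at 18.1982°: 0.000000161° × 111000 × cos 18.1982° = 0.000000161 × 111000 × 0.9500 ≈ 0.0169771 m.
Distance: √(0.035964² + 0.0169771²) ≈ 0.0397697 m.
That is 0.0397697 m = 3.977 cm.

4 centimeters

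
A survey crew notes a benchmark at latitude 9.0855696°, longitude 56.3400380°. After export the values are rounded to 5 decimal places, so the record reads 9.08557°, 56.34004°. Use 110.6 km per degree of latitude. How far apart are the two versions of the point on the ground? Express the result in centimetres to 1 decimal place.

22.3 centimetres

Δlat = 9.0855696 − 9.08557 = -0.0000004°; Δlon = 56.3400380 − 56.34004 = -0.0000020°.
N–S: -0.0000004° × 110600 m/° = -0.04424 m.
E–W at 9.08557°: -0.0000020° × 110600 × cos 9.08557° = -0.0000020 × 110600 × 0.9875 ≈ -0.218425 m.
Distance: √(0.04424² + 0.218425²) ≈ 0.22286 m.
That is 0.22286 m = 22.286 cm.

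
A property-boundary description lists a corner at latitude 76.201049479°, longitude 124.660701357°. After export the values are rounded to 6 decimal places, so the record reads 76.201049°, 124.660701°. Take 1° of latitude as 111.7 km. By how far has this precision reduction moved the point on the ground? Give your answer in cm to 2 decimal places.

Δlat = 76.201049479 − 76.201049 = +0.000000479°; Δlon = 124.660701357 − 124.660701 = +0.000000357°.
North–south shift: 0.000000479 × 111700 = 0.0535043 m.
East–west at this latitude: 0.000000357° × 111700 × cos 76.201° ≈ 0.000000357 × 26642.2 = 0.00951127 m.
Combined displacement = (0.0535043² + 0.00951127²)^½ ≈ 0.0543431 m.
That is 0.0543431 m = 5.4343 cm.

5.43 cm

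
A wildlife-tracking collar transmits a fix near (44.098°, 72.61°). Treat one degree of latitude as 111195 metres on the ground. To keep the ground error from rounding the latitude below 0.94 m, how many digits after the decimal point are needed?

One degree of latitude covers 111195 m.
With N decimal places the half-ulp bound is 0.5·10⁻ᴺ°, or 0.5·10⁻ᴺ × 111195 m on the ground.
Need 0.5 × 111195 × 10⁻ᴺ ≤ 0.94 → 10⁻ᴺ ≤ 1.691e-05, so N ≥ 4.77.
At 4 places the error can reach 5.56 m, but 5 places keeps it to 0.556 m.

5 decimal places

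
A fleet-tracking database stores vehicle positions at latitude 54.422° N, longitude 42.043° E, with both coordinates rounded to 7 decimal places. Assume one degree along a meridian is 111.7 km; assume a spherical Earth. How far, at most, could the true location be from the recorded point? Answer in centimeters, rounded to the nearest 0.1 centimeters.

Rounding to 7 decimal places leaves each coordinate within ±5e-08° of the true value.
Latitude error → 5e-08 × 111700 = 0.005585 m along the meridian.
Longitude error → 5e-08 × 111700 × cos 54.422° = 5e-08 × 111700 × 0.5818 ≈ 0.00324941 m.
The two errors are perpendicular, so the maximum displacement is √(0.005585² + 0.00324941²) ≈ 0.00646149 m.
That is 0.00646149 m = 0.64615 cm.

0.6 centimeters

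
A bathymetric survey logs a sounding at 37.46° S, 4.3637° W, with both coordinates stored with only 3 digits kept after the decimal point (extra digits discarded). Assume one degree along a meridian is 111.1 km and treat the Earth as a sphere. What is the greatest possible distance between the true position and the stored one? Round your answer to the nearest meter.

142 meters

Truncating at 3 decimal places can drop up to a full unit in the last place, so each coordinate may be off by as much as 0.001°.
Latitude error → 0.001 × 111100 = 111.1 m along the meridian.
E–W at 37.46°: 0.001° × 111100 × cos 37.46° = 0.001 × 111100 × 0.7938 ≈ 88.1888 m.
Combining orthogonally: (111.1² + 88.1888²)^½ ≈ 141.847 m.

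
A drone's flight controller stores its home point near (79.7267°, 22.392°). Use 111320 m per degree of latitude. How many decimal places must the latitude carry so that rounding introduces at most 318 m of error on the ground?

One degree of latitude covers 111320 m.
With N decimal places the half-ulp bound is 0.5·10⁻ᴺ°, or 0.5·10⁻ᴺ × 111320 m on the ground.
Setting 55660 × 10⁻ᴺ ≤ 318 gives 10ᴺ ≥ 175, i.e. N ≥ 2.24.
N = 2 would give 557 m (too coarse); N = 3 gives 55.7 m ≤ 318 m.

3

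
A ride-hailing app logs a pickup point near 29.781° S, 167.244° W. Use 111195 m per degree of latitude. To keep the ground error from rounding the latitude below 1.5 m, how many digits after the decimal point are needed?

5

One degree of latitude covers 111195 m.
N decimal places → at most half a unit in the last place, 0.5 × 10⁻ᴺ° = 111195/2 × 10⁻ᴺ m.
Setting 55597.5 × 10⁻ᴺ ≤ 1.5 gives 10ᴺ ≥ 3.706e+04, i.e. N ≥ 4.57.
N = 4 would give 5.56 m (too coarse); N = 5 gives 0.556 m ≤ 1.5 m.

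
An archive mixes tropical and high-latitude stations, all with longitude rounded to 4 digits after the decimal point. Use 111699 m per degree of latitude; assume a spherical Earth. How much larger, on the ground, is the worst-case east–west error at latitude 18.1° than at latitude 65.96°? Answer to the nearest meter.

Rounding to 4 decimal places leaves the longitude within ±5e-05° of the true value.
Error at 18.1° = 5e-05° × 111699 × cos 18.1° ≈ 5.585 × 0.9505 = 5.3086 m.
Error at 65.96° = 5e-05° × 111699 × cos 65.96° ≈ 5.585 × 0.4074 = 2.2752 m.
So the lower-latitude error exceeds the higher by 5.3086 − 2.2752 = 3.0334 m.

3 meters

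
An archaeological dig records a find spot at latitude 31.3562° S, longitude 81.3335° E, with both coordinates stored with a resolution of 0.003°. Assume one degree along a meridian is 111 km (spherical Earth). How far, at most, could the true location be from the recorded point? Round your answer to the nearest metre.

With a 0.003° grid the true value lies within half a step, ±0.003°/2 = ±0.0015°, of the stored one.
Latitude error → 0.0015 × 111000 = 166.5 m along the meridian.
East–west component at 31.3562°: 0.0015° × 111000 × cos 31.3562° ≈ 0.0015 × 94788.3 ≈ 142.182 m.
The two errors are perpendicular, so the maximum displacement is √(166.5² + 142.182²) ≈ 218.948 m.

219 metres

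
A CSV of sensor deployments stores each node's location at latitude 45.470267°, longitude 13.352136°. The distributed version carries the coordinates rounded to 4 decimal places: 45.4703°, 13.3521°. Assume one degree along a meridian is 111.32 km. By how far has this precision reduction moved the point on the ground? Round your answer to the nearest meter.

5 meters

The latitude changed by -0.000033° and the longitude by +0.000036°.
N–S: -0.000033° × 111320 m/° = -3.67356 m.
E–W at 45.4703°: 0.000036° × 111320 × cos 45.4703° = 0.000036 × 111320 × 0.7013 ≈ 2.81039 m.
Hypotenuse of the two orthogonal shifts: √(3.67356² + 2.81039²) = 4.62529 m.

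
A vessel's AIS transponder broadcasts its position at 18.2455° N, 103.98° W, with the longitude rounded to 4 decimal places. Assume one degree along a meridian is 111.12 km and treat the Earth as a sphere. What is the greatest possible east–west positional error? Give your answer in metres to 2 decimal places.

5.28 metres

Rounding to 4 decimal places leaves the longitude within ±5e-05° of the true value.
At latitude 18.2455° a degree of longitude spans 111120 m × cos 18.2455° = 111120 × 0.9497 ≈ 105533 m.
So at most 5e-05° × 105533 ≈ 5.27666 m east–west.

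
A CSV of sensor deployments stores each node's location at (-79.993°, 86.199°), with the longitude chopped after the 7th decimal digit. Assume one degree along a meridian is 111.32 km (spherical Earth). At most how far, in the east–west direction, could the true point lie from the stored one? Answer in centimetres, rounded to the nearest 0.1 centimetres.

0.2 centimetres

Truncating at 7 decimal places can drop up to a full unit in the last place, so the longitude may be off by as much as 1e-07°.
Parallels shrink by cos φ, so at 79.993° a degree of longitude is 111320 × 0.1738 ≈ 19343.9 m.
East–west error: 1e-07° × 19343.9 m/° ≈ 0.00193439 m.
That is 0.00193439 m = 0.19344 cm.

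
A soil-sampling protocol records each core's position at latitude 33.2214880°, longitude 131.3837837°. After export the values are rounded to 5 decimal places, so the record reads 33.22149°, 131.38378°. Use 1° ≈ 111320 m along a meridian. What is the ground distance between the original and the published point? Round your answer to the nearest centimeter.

41 centimeters

Δlat = 33.2214880 − 33.22149 = -0.0000020°; Δlon = 131.3837837 − 131.38378 = +0.0000037°.
North–south shift: -0.0000020 × 111320 = -0.22264 m.
E–W at 33.2215°: 0.0000037° × 111320 × cos 33.2215° = 0.0000037 × 111320 × 0.8366 ≈ 0.344565 m.
Hypotenuse of the two orthogonal shifts: √(0.22264² + 0.344565²) = 0.410236 m.
That is 0.410236 m = 41.024 cm.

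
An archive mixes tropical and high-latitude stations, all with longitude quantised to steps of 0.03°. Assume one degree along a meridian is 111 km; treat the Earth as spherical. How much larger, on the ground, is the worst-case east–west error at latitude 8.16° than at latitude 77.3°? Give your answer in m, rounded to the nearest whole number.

1282 m

With a 0.03° grid the true value lies within half a step, ±0.03°/2 = ±0.015°, of the stored one.
Error at 8.16° = 0.015° × 111000 × cos 8.16° ≈ 1665 × 0.9899 = 1648.1 m.
Error at 77.3° = 0.015° × 111000 × cos 77.3° ≈ 1665 × 0.2198 = 366.04 m.
So the lower-latitude error exceeds the higher by 1648.1 − 366.04 = 1282.1 m.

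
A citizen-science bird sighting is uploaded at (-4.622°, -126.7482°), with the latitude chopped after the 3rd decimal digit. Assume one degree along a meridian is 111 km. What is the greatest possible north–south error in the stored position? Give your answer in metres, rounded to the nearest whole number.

111 metres

Truncating at 3 decimal places can drop up to a full unit in the last place, so the latitude may be off by as much as 0.001°.
Along the meridian that is 0.001° × 111000 m/° = 111 m.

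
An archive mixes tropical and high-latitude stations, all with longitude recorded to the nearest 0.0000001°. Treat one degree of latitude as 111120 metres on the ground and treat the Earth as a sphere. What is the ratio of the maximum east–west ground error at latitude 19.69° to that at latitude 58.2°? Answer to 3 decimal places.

1.787

Rounding to 7 decimal places leaves the longitude within ±5e-08° of the true value.
At 19.69°: 5e-08° × 111120 × cos 19.69° = 5e-08 × 111120 × 0.9415 ≈ 0.0052311 m.
At 58.2°: 5e-08° × 111120 × cos 58.2° = 5e-08 × 111120 × 0.5270 ≈ 0.0029278 m.
The ratio reduces to cos 19.69° / cos 58.2° = 0.9415/0.5270 ≈ 1.7867.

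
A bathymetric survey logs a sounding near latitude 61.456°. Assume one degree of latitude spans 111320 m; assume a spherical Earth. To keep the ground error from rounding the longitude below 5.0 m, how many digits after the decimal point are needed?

4 decimal places

At 61.456° one degree of longitude covers 111320 × cos 61.456° ≈ 111320 × 0.4778 ≈ 53192.4 m.
With N decimal places the half-ulp bound is 0.5·10⁻ᴺ°, or 0.5·10⁻ᴺ × 53192.4 m on the ground.
Setting 26596.2 × 10⁻ᴺ ≤ 5.0 gives 10ᴺ ≥ 5319, i.e. N ≥ 3.73.
N = 3 would give 26.6 m (too coarse); N = 4 gives 2.66 m ≤ 5.0 m.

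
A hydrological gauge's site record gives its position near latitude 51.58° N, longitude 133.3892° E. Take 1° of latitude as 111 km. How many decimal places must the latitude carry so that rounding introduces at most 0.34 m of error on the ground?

6

One degree of latitude covers 111000 m.
N decimal places → at most half a unit in the last place, 0.5 × 10⁻ᴺ° = 111000/2 × 10⁻ᴺ m.
Need 0.5 × 111000 × 10⁻ᴺ ≤ 0.34 → 10⁻ᴺ ≤ 6.126e-06, so N ≥ 5.21.
So 6 decimal places suffice (0.0555 m); 5 would allow up to 0.555 m.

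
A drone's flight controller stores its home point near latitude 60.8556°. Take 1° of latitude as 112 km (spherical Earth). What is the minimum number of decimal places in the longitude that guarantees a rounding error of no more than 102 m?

3 decimal places

At 60.8556° one degree of longitude covers 112000 × cos 60.8556° ≈ 112000 × 0.4870 ≈ 54545.4 m.
Rounding to N decimal places gives at most 0.5 × 10⁻ᴺ degrees of error, i.e. 0.5 × 10⁻ᴺ × 54545.4 m.
Need 0.5 × 54545.4 × 10⁻ᴺ ≤ 102 → 10⁻ᴺ ≤ 3.740e-03, so N ≥ 2.43.
So 3 decimal places suffice (27.3 m); 2 would allow up to 273 m.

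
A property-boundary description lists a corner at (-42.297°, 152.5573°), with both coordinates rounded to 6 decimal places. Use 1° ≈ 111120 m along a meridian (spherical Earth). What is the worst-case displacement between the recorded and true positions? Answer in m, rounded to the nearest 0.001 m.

0.069 m

Rounding to 6 decimal places leaves each coordinate within ±5e-07° of the true value.
Latitude error → 5e-07 × 111120 = 0.05556 m along the meridian.
East–west component at 42.297°: 5e-07° × 111120 × cos 42.297° ≈ 5e-07 × 82191.7 ≈ 0.0410959 m.
Worst case both components are at the extreme and orthogonal: √(0.05556² + 0.0410959²) ≈ 0.069107 m.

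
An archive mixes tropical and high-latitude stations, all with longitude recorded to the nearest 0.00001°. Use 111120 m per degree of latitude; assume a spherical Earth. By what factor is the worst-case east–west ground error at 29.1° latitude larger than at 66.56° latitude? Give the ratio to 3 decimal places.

2.197

Rounding to 5 decimal places leaves the longitude within ±5e-06° of the true value.
At 29.1°: 5e-06° × 111120 × cos 29.1° = 5e-06 × 111120 × 0.8738 ≈ 0.48547 m.
Error at 66.56° = 5e-06° × 111120 × cos 66.56° ≈ 0.5556 × 0.3978 = 0.22101 m.
Ratio: 0.48547 / 0.22101 = cos 29.1° / cos 66.56° ≈ 2.1966.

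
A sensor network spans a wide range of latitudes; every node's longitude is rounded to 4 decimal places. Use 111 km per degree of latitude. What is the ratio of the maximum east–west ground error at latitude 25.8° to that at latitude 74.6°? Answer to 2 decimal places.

Rounding to 4 decimal places leaves the longitude within ±5e-05° of the true value.
Error at 25.8° = 5e-05° × 111000 × cos 25.8° ≈ 5.55 × 0.9003 = 4.9968 m.
At 74.6°: 5e-05° × 111000 × cos 74.6° = 5e-05 × 111000 × 0.2656 ≈ 1.4738 m.
The ratio reduces to cos 25.8° / cos 74.6° = 0.9003/0.2656 ≈ 3.3903.

3.39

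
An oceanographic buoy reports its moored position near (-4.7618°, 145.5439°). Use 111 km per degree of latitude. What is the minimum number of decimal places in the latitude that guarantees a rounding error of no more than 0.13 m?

One degree of latitude covers 111000 m.
N decimal places → at most half a unit in the last place, 0.5 × 10⁻ᴺ° = 111000/2 × 10⁻ᴺ m.
Setting 55500 × 10⁻ᴺ ≤ 0.13 gives 10ᴺ ≥ 4.269e+05, i.e. N ≥ 5.63.
So 6 decimal places suffice (0.0555 m); 5 would allow up to 0.555 m.

6 decimal places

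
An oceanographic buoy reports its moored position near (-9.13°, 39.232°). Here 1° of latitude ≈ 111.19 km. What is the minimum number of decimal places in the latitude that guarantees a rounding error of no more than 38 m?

One degree of latitude covers 111190 m.
N decimal places → at most half a unit in the last place, 0.5 × 10⁻ᴺ° = 111190/2 × 10⁻ᴺ m.
Need 0.5 × 111190 × 10⁻ᴺ ≤ 38 → 10⁻ᴺ ≤ 6.835e-04, so N ≥ 3.17.
N = 3 would give 55.6 m (too coarse); N = 4 gives 5.56 m ≤ 38 m.

4 decimal places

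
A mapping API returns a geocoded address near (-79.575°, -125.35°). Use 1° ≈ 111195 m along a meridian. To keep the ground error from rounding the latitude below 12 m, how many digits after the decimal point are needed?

One degree of latitude covers 111195 m.
Rounding to N decimal places gives at most 0.5 × 10⁻ᴺ degrees of error, i.e. 0.5 × 10⁻ᴺ × 111195 m.
Setting 55597.5 × 10⁻ᴺ ≤ 12 gives 10ᴺ ≥ 4633, i.e. N ≥ 3.67.
N = 3 would give 55.6 m (too coarse); N = 4 gives 5.56 m ≤ 12 m.

4 decimal places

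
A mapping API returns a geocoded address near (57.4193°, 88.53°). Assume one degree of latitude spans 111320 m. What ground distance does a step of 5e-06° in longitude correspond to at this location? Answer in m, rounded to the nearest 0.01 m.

One degree of longitude here spans 111320 × cos 57.4193° = 111320 × 0.5385 ≈ 59944.4 m; 5e-06° of that is 0.299722 m.

0.30 m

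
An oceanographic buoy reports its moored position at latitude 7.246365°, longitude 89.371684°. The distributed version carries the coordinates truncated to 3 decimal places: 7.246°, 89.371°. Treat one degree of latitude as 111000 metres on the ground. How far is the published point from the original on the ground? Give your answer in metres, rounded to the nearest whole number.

86 metres

Δlat = 7.246365 − 7.246 = +0.000365°; Δlon = 89.371684 − 89.371 = +0.000684°.
North–south shift: 0.000365 × 111000 = 40.515 m.
East–west at this latitude: 0.000684° × 111000 × cos 7.246° ≈ 0.000684 × 110114 = 75.3177 m.
Distance: √(40.515² + 75.3177²) ≈ 85.5232 m.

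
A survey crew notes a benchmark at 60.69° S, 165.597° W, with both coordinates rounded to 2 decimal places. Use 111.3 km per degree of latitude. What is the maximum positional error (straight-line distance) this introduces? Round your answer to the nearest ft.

2033 ft

Rounding to 2 decimal places leaves each coordinate within ±0.005° of the true value.
Latitude error → 0.005 × 111300 = 556.5 m along the meridian.
Longitude error → 0.005 × 111300 × cos 60.69° = 0.005 × 111300 × 0.4895 ≈ 272.426 m.
The two errors are perpendicular, so the maximum displacement is √(556.5² + 272.426²) ≈ 619.603 m.
Converting: 619.603 m × 3.2808 ft/m ≈ 2032.8 ft.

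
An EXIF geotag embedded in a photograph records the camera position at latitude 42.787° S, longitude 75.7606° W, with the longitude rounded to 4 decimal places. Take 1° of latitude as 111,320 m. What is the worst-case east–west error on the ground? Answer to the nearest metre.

Rounding to 4 decimal places leaves the longitude within ±5e-05° of the true value.
At latitude 42.787° a degree of longitude spans 111320 m × cos 42.787° = 111320 × 0.7339 ≈ 81696 m.
East–west error: 5e-05° × 81696 m/° ≈ 4.0848 m.

4 metres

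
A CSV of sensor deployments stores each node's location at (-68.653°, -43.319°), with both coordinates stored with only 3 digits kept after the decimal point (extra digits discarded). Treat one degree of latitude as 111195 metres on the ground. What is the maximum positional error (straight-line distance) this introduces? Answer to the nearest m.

Truncating at 3 decimal places can drop up to a full unit in the last place, so each coordinate may be off by as much as 0.001°.
Latitude error → 0.001 × 111195 = 111.195 m along the meridian.
East–west component at 68.653°: 0.001° × 111195 × cos 68.653° ≈ 0.001 × 40476.7 ≈ 40.4767 m.
The two errors are perpendicular, so the maximum displacement is √(111.195² + 40.4767²) ≈ 118.333 m.

118 m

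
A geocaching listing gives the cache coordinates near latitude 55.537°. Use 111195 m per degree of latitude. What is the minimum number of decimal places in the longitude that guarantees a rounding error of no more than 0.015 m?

7 decimal places

At 55.537° one degree of longitude covers 111195 × cos 55.537° ≈ 111195 × 0.5659 ≈ 62922.4 m.
Rounding to N decimal places gives at most 0.5 × 10⁻ᴺ degrees of error, i.e. 0.5 × 10⁻ᴺ × 62922.4 m.
Setting 31461.2 × 10⁻ᴺ ≤ 0.015 gives 10ᴺ ≥ 2.097e+06, i.e. N ≥ 6.32.
So 7 decimal places suffice (0.00315 m); 6 would allow up to 0.0315 m.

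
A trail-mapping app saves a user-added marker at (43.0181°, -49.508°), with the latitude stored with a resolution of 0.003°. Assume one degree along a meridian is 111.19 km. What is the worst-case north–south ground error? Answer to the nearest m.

167 m

With a 0.003° grid the true value lies within half a step, ±0.003°/2 = ±0.0015°, of the stored one.
Along the meridian that is 0.0015° × 111190 m/° = 166.785 m.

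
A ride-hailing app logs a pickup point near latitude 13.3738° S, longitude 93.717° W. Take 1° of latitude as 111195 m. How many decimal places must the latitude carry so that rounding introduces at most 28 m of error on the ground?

4

One degree of latitude covers 111195 m.
Rounding to N decimal places gives at most 0.5 × 10⁻ᴺ degrees of error, i.e. 0.5 × 10⁻ᴺ × 111195 m.
Setting 55597.5 × 10⁻ᴺ ≤ 28 gives 10ᴺ ≥ 1986, i.e. N ≥ 3.30.
So 4 decimal places suffice (5.56 m); 3 would allow up to 55.6 m.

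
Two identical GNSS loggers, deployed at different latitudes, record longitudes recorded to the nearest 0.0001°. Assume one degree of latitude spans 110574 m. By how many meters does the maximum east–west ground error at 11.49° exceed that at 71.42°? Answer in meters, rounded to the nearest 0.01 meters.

Rounding to 4 decimal places leaves the longitude within ±5e-05° of the true value.
At 11.49°: 5e-05° × 110574 × cos 11.49° = 5e-05 × 110574 × 0.9800 ≈ 5.4179 m.
At 71.42°: 5e-05° × 110574 × cos 71.42° = 5e-05 × 110574 × 0.3186 ≈ 1.7616 m.
Difference: 5.4179 − 1.7616 = 3.6563 m.

3.66 meters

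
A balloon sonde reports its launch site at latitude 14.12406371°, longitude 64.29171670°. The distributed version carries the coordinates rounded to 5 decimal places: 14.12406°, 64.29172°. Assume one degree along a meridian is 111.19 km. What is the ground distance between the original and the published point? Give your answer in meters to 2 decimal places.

0.54 meters

The latitude changed by +0.00000371° and the longitude by -0.00000330°.
N–S: 0.00000371° × 111190 m/° = 0.412515 m.
E–W at 14.1241°: -0.00000330° × 111190 × cos 14.1241° = -0.00000330 × 111190 × 0.9698 ≈ -0.355835 m.
Distance: √(0.412515² + 0.355835²) ≈ 0.544781 m.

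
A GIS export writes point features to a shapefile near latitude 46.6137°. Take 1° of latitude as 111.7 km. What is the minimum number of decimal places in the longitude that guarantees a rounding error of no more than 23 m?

4 decimal places

At 46.6137° one degree of longitude covers 111700 × cos 46.6137° ≈ 111700 × 0.6869 ≈ 76728.3 m.
With N decimal places the half-ulp bound is 0.5·10⁻ᴺ°, or 0.5·10⁻ᴺ × 76728.3 m on the ground.
Need 0.5 × 76728.3 × 10⁻ᴺ ≤ 23 → 10⁻ᴺ ≤ 5.995e-04, so N ≥ 3.22.
So 4 decimal places suffice (3.84 m); 3 would allow up to 38.4 m.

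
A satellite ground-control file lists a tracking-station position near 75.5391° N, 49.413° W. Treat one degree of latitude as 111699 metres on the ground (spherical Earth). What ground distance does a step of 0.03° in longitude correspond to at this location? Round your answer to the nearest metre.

At 75.5391° a degree of longitude is 111699 × cos 75.5391° ≈ 27893.4 m, so 0.03° corresponds to 836.802 m.

837 metres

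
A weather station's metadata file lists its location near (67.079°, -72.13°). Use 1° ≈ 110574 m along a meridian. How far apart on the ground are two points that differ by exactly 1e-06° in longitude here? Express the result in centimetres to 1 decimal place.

4.3 centimetres

One degree of longitude here spans 110574 × cos 67.079° = 110574 × 0.3895 ≈ 43064.3 m; 1e-06° of that is 0.0430643 m.
That is 0.0430643 m = 4.3064 cm.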